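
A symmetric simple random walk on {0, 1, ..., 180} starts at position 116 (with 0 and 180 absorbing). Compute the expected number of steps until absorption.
E[τ | X_0 = 116] = 7424

Let v_k = E[τ | X_0 = k]. Boundary: v_0 = v_180 = 0. Recurrence: v_k = 1 + (v_{k-1} + v_{k+1})/2 for 1 ≤ k ≤ 179. The particular solution to v_k − (v_{k-1} + v_{k+1})/2 = 1 is v_k = −k^2. Adding homogeneous solution A + B k and matching boundaries gives v_k = k (180 − k). Substituting k = 116: v_116 = 116 · 64 = 7424.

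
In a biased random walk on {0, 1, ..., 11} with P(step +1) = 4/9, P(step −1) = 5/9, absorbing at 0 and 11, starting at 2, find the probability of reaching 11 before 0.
P(hit 11 before 0) = (1 − (5/4)^2) / (1 − (5/4)^11) = 2359296/44633821

Let u_k denote P(reach 11 before 0 | start at k). Boundary: u_0 = 0, u_11 = 1. Recurrence: u_k = 4/9·u_{k+1} + 5/9·u_{k-1} for 1 ≤ k ≤ 10. Try u_k = A + B·r^k with r = q/p = (5/9)/(4/9) = 5/4. Substitution satisfies the recurrence; boundary conditions give:
  u_k = (1 − r^k) / (1 − r^N) = (1 − (5/4)^2) / (1 − (5/4)^11) = 2359296/44633821.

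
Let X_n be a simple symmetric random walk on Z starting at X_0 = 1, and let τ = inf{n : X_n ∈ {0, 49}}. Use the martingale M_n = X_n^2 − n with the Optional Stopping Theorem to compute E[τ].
E[τ] = 48

M_n = X_n^2 − n is a martingale (since E[X_{n+1}^2 | F_n] = X_n^2 + 1). By OST (τ has finite mean in a bounded region), E[M_τ] = E[M_0] = X_0^2 − 0 = 1^2 = 1. Also E[M_τ] = E[X_τ^2] − E[τ]. The walk exits at 0 or 49, with P(hit 49 first) = 1/49, so E[X_τ^2] = 49^2 · 1/49 + 0 = 49. Thus E[τ] = E[X_τ^2] − E[M_τ] = 49 − 1 = 48 = 1(49 − 1) = 48.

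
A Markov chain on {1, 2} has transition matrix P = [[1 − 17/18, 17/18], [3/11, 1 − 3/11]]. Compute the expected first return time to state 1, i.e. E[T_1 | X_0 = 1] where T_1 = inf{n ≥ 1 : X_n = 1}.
E[T_1 | X_0 = 1] = 1/π_1 = 241/54

For an irreducible recurrent Markov chain with stationary distribution π, E[T_i | X_0 = i] = 1/π_i (Kac's formula). Here π_1 = (3/11)/(17/18 + 3/11) = (3/11)/(241/198) = 54/241, so E[T_1 | X_0 = 1] = 1/π_1 = (17/18 + 3/11)/(3/11) = (241/198)/(3/11) = 241/54.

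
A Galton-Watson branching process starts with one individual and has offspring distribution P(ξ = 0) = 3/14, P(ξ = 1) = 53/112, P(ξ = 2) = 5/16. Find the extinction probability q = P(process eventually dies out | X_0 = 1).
q = 24/35

The pgf is f(s) = 3/14 + 53/112·s + 5/16·s². The extinction probability q is the smallest fixed point of f in [0, 1]. Setting s = f(s):
  5/16·s² + (53/112 − 1)·s + 3/14 = 0
  5/16·s² − (3/14 + 5/16)·s + 3/14 = 0
which factors as (s − 1)·(5/16·s − 3/14) = 0, giving roots s = 1 and s = (3/14)/(5/16) = 24/35.
Mean offspring μ = 53/112 + 2·5/16 = 123/112 > 1 (supercritical), so q < 1. The extinction probability is the smaller root: q = (3/14)/(5/16) = 24/35.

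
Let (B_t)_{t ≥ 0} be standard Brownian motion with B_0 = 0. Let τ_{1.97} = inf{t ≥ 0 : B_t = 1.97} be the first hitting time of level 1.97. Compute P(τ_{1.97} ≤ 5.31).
P(τ_{1.97} ≤ 5.31) = 2(1 − Φ(1.97/√5.31)) = 2(1 − Φ(0.8549)) ≈ 0.3926

By the reflection principle for standard BM, P(τ_b ≤ t) = 2 · P(B_t ≥ b). Since B_t ~ N(0, t), P(B_t ≥ 1.97) = 1 − Φ(1.97/√t) = 1 − Φ(1.97/√5.31) = 1 − Φ(0.8549) ≈ 0.19630. Doubling: P(τ_{1.97} ≤ 5.31) ≈ 2 · 0.19630 = 0.39260 ≈ 0.3926.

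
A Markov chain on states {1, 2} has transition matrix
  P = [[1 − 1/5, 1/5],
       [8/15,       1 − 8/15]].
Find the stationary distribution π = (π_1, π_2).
π_1 = 8/11, π_2 = 3/11

Solve πP = π with π_1 + π_2 = 1. From πP = π: π_1 · (1 − 1/5) + π_2 · 8/15 = π_1 ⇒ π_2 · 8/15 = π_1 · 1/5 ⇒ π_2/π_1 = (1/5)/(8/15) = 3/8. Together with π_1 + π_2 = 1:
  π_1 = (8/15)/(1/5 + 8/15) = (8/15)/(11/15) = 8/11,
  π_2 = (1/5)/(1/5 + 8/15) = (1/5)/(11/15) = 3/11.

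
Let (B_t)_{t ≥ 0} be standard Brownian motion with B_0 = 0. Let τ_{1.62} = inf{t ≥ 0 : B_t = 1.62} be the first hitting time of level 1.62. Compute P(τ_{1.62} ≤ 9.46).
P(τ_{1.62} ≤ 9.46) = 2(1 − Φ(1.62/√9.46)) = 2(1 − Φ(0.5267)) ≈ 0.5984

By the reflection principle for standard BM, P(τ_b ≤ t) = 2 · P(B_t ≥ b). Since B_t ~ N(0, t), P(B_t ≥ 1.62) = 1 − Φ(1.62/√t) = 1 − Φ(1.62/√9.46) = 1 − Φ(0.5267) ≈ 0.29920. Doubling: P(τ_{1.62} ≤ 9.46) ≈ 2 · 0.29920 = 0.59840 ≈ 0.5984.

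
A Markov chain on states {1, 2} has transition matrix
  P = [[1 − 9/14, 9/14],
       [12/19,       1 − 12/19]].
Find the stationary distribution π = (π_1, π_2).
π_1 = 56/113, π_2 = 57/113

Solve πP = π with π_1 + π_2 = 1. From πP = π: π_1 · (1 − 9/14) + π_2 · 12/19 = π_1 ⇒ π_2 · 12/19 = π_1 · 9/14 ⇒ π_2/π_1 = (9/14)/(12/19) = 57/56. Together with π_1 + π_2 = 1:
  π_1 = (12/19)/(9/14 + 12/19) = (12/19)/(339/266) = 56/113,
  π_2 = (9/14)/(9/14 + 12/19) = (9/14)/(339/266) = 57/113.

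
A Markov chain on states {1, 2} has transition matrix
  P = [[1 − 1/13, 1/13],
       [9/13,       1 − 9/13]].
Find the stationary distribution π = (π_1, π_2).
π_1 = 9/10, π_2 = 1/10

Solve πP = π with π_1 + π_2 = 1. From πP = π: π_1 · (1 − 1/13) + π_2 · 9/13 = π_1 ⇒ π_2 · 9/13 = π_1 · 1/13 ⇒ π_2/π_1 = (1/13)/(9/13) = 1/9. Together with π_1 + π_2 = 1:
  π_1 = (9/13)/(1/13 + 9/13) = (9/13)/(10/13) = 9/10,
  π_2 = (1/13)/(1/13 + 9/13) = (1/13)/(10/13) = 1/10.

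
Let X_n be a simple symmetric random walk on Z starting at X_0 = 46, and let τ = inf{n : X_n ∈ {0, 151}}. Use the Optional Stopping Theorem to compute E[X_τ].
E[X_τ] = 46

X_n is a martingale and τ is a bounded-mean stopping time (indeed τ is finite a.s. with bounded expectation since the walk is in a bounded region). By the OST, E[X_τ] = E[X_0] = 46. Equivalently: E[X_τ] = 151 · P(hit 151 first) + 0 · P(hit 0 first) = 151 · (46/151) = 46.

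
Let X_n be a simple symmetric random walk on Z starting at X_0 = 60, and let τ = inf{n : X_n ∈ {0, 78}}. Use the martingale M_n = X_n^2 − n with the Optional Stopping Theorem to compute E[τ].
E[τ] = 1080

M_n = X_n^2 − n is a martingale (since E[X_{n+1}^2 | F_n] = X_n^2 + 1). By OST (τ has finite mean in a bounded region), E[M_τ] = E[M_0] = X_0^2 − 0 = 60^2 = 3600. Also E[M_τ] = E[X_τ^2] − E[τ]. The walk exits at 0 or 78, with P(hit 78 first) = 60/78, so E[X_τ^2] = 78^2 · 60/78 + 0 = 4680. Thus E[τ] = E[X_τ^2] − E[M_τ] = 4680 − 3600 = 1080 = 60(78 − 60) = 1080.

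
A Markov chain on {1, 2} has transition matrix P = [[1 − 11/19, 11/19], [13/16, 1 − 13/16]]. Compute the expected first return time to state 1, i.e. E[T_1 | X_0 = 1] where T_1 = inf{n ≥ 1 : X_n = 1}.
E[T_1 | X_0 = 1] = 1/π_1 = 423/247

For an irreducible recurrent Markov chain with stationary distribution π, E[T_i | X_0 = i] = 1/π_i (Kac's formula). Here π_1 = (13/16)/(11/19 + 13/16) = (13/16)/(423/304) = 247/423, so E[T_1 | X_0 = 1] = 1/π_1 = (11/19 + 13/16)/(13/16) = (423/304)/(13/16) = 423/247.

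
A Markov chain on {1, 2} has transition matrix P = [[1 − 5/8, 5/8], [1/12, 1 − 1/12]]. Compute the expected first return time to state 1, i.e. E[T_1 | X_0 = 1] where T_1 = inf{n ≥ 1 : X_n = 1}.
E[T_1 | X_0 = 1] = 1/π_1 = 17/2

For an irreducible recurrent Markov chain with stationary distribution π, E[T_i | X_0 = i] = 1/π_i (Kac's formula). Here π_1 = (1/12)/(5/8 + 1/12) = (1/12)/(17/24) = 2/17, so E[T_1 | X_0 = 1] = 1/π_1 = (5/8 + 1/12)/(1/12) = (17/24)/(1/12) = 17/2.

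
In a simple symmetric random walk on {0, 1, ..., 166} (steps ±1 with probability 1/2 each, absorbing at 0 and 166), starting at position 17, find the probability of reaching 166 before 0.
P(hit 166 before 0) = 17/166

Let u_k = P(hit 166 before 0 | start at k). Then u_0 = 0, u_166 = 1, and u_k = u_{k-1}/2 + u_{k+1}/2 for 1 ≤ k ≤ 165. This harmonic recurrence is solved by u_k = k/166, giving u_17 = 17/166.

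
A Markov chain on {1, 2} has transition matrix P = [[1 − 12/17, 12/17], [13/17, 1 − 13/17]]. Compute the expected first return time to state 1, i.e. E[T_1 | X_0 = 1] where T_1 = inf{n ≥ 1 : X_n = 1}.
E[T_1 | X_0 = 1] = 1/π_1 = 25/13

For an irreducible recurrent Markov chain with stationary distribution π, E[T_i | X_0 = i] = 1/π_i (Kac's formula). Here π_1 = (13/17)/(12/17 + 13/17) = (13/17)/(25/17) = 13/25, so E[T_1 | X_0 = 1] = 1/π_1 = (12/17 + 13/17)/(13/17) = (25/17)/(13/17) = 25/13.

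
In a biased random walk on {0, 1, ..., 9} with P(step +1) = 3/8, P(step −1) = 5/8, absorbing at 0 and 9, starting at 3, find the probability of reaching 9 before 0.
P(hit 9 before 0) = (1 − (5/3)^3) / (1 − (5/3)^9) = 729/19729

Let u_k denote P(reach 9 before 0 | start at k). Boundary: u_0 = 0, u_9 = 1. Recurrence: u_k = 3/8·u_{k+1} + 5/8·u_{k-1} for 1 ≤ k ≤ 8. Try u_k = A + B·r^k with r = q/p = (5/8)/(3/8) = 5/3. Substitution satisfies the recurrence; boundary conditions give:
  u_k = (1 − r^k) / (1 − r^N) = (1 − (5/3)^3) / (1 − (5/3)^9) = 729/19729.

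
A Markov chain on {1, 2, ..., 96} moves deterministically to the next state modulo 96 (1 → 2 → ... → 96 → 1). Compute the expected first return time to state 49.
E[T_49 | X_0 = 49] = 96

The chain cycles deterministically, so starting at state 49 it returns in exactly 96 steps. Equivalently, the stationary distribution is uniform π_j = 1/96 for every state j, so by Kac's formula E[T_49] = 1/π_49 = 96.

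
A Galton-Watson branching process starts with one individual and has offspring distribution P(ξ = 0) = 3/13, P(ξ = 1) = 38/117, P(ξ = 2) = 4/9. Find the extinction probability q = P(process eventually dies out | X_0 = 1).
q = 27/52

The pgf is f(s) = 3/13 + 38/117·s + 4/9·s². The extinction probability q is the smallest fixed point of f in [0, 1]. Setting s = f(s):
  4/9·s² + (38/117 − 1)·s + 3/13 = 0
  4/9·s² − (3/13 + 4/9)·s + 3/13 = 0
which factors as (s − 1)·(4/9·s − 3/13) = 0, giving roots s = 1 and s = (3/13)/(4/9) = 27/52.
Mean offspring μ = 38/117 + 2·4/9 = 142/117 > 1 (supercritical), so q < 1. The extinction probability is the smaller root: q = (3/13)/(4/9) = 27/52.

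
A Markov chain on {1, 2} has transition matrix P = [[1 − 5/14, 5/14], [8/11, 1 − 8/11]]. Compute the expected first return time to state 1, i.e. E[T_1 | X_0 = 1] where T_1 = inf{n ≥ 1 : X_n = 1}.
E[T_1 | X_0 = 1] = 1/π_1 = 167/112

For an irreducible recurrent Markov chain with stationary distribution π, E[T_i | X_0 = i] = 1/π_i (Kac's formula). Here π_1 = (8/11)/(5/14 + 8/11) = (8/11)/(167/154) = 112/167, so E[T_1 | X_0 = 1] = 1/π_1 = (5/14 + 8/11)/(8/11) = (167/154)/(8/11) = 167/112.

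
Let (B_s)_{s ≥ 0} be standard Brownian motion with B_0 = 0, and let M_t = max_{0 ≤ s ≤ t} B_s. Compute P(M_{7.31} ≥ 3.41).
P(M_{7.31} ≥ 3.41) = 2·P(B_{7.31} ≥ 3.41) = 2(1 − Φ(3.41/√7.31)) ≈ 0.2072

By the reflection principle for Brownian motion, P(M_t ≥ a) = 2 · P(B_t ≥ a) for a ≥ 0. Since B_t ~ N(0, t), P(B_t ≥ 3.41) = 1 − Φ(3.41/√t) = 1 − Φ(3.41/√7.31) = 1 − Φ(1.2612). So
  P(M_{7.31} ≥ 3.41) = 2(1 − Φ(1.2612)) ≈ 0.2072.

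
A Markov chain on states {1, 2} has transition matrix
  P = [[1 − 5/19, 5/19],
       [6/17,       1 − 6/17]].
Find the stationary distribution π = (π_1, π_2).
π_1 = 114/199, π_2 = 85/199

Solve πP = π with π_1 + π_2 = 1. From πP = π: π_1 · (1 − 5/19) + π_2 · 6/17 = π_1 ⇒ π_2 · 6/17 = π_1 · 5/19 ⇒ π_2/π_1 = (5/19)/(6/17) = 85/114. Together with π_1 + π_2 = 1:
  π_1 = (6/17)/(5/19 + 6/17) = (6/17)/(199/323) = 114/199,
  π_2 = (5/19)/(5/19 + 6/17) = (5/19)/(199/323) = 85/199.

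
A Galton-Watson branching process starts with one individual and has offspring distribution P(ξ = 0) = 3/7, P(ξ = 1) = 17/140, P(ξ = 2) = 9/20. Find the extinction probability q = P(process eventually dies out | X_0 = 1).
q = 20/21

The pgf is f(s) = 3/7 + 17/140·s + 9/20·s². The extinction probability q is the smallest fixed point of f in [0, 1]. Setting s = f(s):
  9/20·s² + (17/140 − 1)·s + 3/7 = 0
  9/20·s² − (3/7 + 9/20)·s + 3/7 = 0
which factors as (s − 1)·(9/20·s − 3/7) = 0, giving roots s = 1 and s = (3/7)/(9/20) = 20/21.
Mean offspring μ = 17/140 + 2·9/20 = 143/140 > 1 (supercritical), so q < 1. The extinction probability is the smaller root: q = (3/7)/(9/20) = 20/21.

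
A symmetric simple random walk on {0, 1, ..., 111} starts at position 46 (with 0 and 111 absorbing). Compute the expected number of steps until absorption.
E[τ | X_0 = 46] = 2990

Let v_k = E[τ | X_0 = k]. Boundary: v_0 = v_111 = 0. Recurrence: v_k = 1 + (v_{k-1} + v_{k+1})/2 for 1 ≤ k ≤ 110. The particular solution to v_k − (v_{k-1} + v_{k+1})/2 = 1 is v_k = −k^2. Adding homogeneous solution A + B k and matching boundaries gives v_k = k (111 − k). Substituting k = 46: v_46 = 46 · 65 = 2990.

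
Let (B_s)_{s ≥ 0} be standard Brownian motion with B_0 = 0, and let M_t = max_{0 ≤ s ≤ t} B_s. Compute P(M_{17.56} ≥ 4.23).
P(M_{17.56} ≥ 4.23) = 2·P(B_{17.56} ≥ 4.23) = 2(1 − Φ(4.23/√17.56)) ≈ 0.3128

By the reflection principle for Brownian motion, P(M_t ≥ a) = 2 · P(B_t ≥ a) for a ≥ 0. Since B_t ~ N(0, t), P(B_t ≥ 4.23) = 1 − Φ(4.23/√t) = 1 − Φ(4.23/√17.56) = 1 − Φ(1.0094). So
  P(M_{17.56} ≥ 4.23) = 2(1 − Φ(1.0094)) ≈ 0.3128.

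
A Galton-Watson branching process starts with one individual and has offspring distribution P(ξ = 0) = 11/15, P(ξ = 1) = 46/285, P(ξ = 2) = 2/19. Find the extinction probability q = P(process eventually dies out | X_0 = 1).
q = 1

Mean offspring μ = 0·11/15 + 1·46/285 + 2·2/19 = 106/285 ≤ 1. For μ ≤ 1 with offspring not concentrated at 1, the Galton-Watson process goes extinct almost surely, so q = 1.
(Algebraic check: The pgf is f(s) = 11/15 + 46/285·s + 2/19·s². The extinction probability q is the smallest fixed point of f in [0, 1]. Setting s = f(s):
  2/19·s² + (46/285 − 1)·s + 11/15 = 0
  2/19·s² − (11/15 + 2/19)·s + 11/15 = 0
which factors as (s − 1)·(2/19·s − 11/15) = 0, giving roots s = 1 and s = (11/15)/(2/19) = 209/30. Since 209/30 ≥ 1, the smallest root in [0, 1] is s = 1.)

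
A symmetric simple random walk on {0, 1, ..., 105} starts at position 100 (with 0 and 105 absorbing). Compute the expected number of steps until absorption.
E[τ | X_0 = 100] = 500

Let v_k = E[τ | X_0 = k]. Boundary: v_0 = v_105 = 0. Recurrence: v_k = 1 + (v_{k-1} + v_{k+1})/2 for 1 ≤ k ≤ 104. The particular solution to v_k − (v_{k-1} + v_{k+1})/2 = 1 is v_k = −k^2. Adding homogeneous solution A + B k and matching boundaries gives v_k = k (105 − k). Substituting k = 100: v_100 = 100 · 5 = 500.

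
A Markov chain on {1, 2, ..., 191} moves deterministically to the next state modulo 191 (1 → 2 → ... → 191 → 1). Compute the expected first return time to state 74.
E[T_74 | X_0 = 74] = 191

The chain cycles deterministically, so starting at state 74 it returns in exactly 191 steps. Equivalently, the stationary distribution is uniform π_j = 1/191 for every state j, so by Kac's formula E[T_74] = 1/π_74 = 191.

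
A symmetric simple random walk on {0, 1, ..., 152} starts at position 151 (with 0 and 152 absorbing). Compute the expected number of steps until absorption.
E[τ | X_0 = 151] = 151

Let v_k = E[τ | X_0 = k]. Boundary: v_0 = v_152 = 0. Recurrence: v_k = 1 + (v_{k-1} + v_{k+1})/2 for 1 ≤ k ≤ 151. The particular solution to v_k − (v_{k-1} + v_{k+1})/2 = 1 is v_k = −k^2. Adding homogeneous solution A + B k and matching boundaries gives v_k = k (152 − k). Substituting k = 151: v_151 = 151 · 1 = 151.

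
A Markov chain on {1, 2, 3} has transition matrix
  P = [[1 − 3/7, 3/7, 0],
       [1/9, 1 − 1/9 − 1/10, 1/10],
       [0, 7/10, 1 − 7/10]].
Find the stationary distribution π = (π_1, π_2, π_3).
π = (49/265, 189/265, 27/265)

This is a birth-death chain on three states, which satisfies detailed balance: π_1 · P_{12} = π_2 · P_{21} and π_2 · P_{23} = π_3 · P_{32}.
From π_1 · 3/7 = π_2 · 1/9: π_2/π_1 = (3/7)/(1/9) = 27/7.
From π_2 · 1/10 = π_3 · 7/10: π_3/π_2 = (1/10)/(7/10) = 1/7.
Take π_1 proportional to 1; then unnormalized π = (1, 27/7, 27/49). Normalize by dividing by the sum 265/49:
  π = (49/265, 189/265, 27/265).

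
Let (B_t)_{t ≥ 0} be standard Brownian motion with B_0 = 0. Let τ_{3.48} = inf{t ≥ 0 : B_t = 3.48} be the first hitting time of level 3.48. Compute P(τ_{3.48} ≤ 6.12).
P(τ_{3.48} ≤ 6.12) = 2(1 − Φ(3.48/√6.12)) = 2(1 − Φ(1.4067)) ≈ 0.1595

By the reflection principle for standard BM, P(τ_b ≤ t) = 2 · P(B_t ≥ b). Since B_t ~ N(0, t), P(B_t ≥ 3.48) = 1 − Φ(3.48/√t) = 1 − Φ(3.48/√6.12) = 1 − Φ(1.4067) ≈ 0.07976. Doubling: P(τ_{3.48} ≤ 6.12) ≈ 2 · 0.07976 = 0.15952 ≈ 0.1595.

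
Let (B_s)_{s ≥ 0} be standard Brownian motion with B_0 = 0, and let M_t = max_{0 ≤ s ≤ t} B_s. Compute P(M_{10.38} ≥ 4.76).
P(M_{10.38} ≥ 4.76) = 2·P(B_{10.38} ≥ 4.76) = 2(1 − Φ(4.76/√10.38)) ≈ 0.1396

By the reflection principle for Brownian motion, P(M_t ≥ a) = 2 · P(B_t ≥ a) for a ≥ 0. Since B_t ~ N(0, t), P(B_t ≥ 4.76) = 1 − Φ(4.76/√t) = 1 − Φ(4.76/√10.38) = 1 − Φ(1.4774). So
  P(M_{10.38} ≥ 4.76) = 2(1 − Φ(1.4774)) ≈ 0.1396.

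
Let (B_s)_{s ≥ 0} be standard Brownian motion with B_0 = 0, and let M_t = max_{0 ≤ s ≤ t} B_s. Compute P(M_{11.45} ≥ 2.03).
P(M_{11.45} ≥ 2.03) = 2·P(B_{11.45} ≥ 2.03) = 2(1 − Φ(2.03/√11.45)) ≈ 0.5486

By the reflection principle for Brownian motion, P(M_t ≥ a) = 2 · P(B_t ≥ a) for a ≥ 0. Since B_t ~ N(0, t), P(B_t ≥ 2.03) = 1 − Φ(2.03/√t) = 1 − Φ(2.03/√11.45) = 1 − Φ(0.5999). So
  P(M_{11.45} ≥ 2.03) = 2(1 − Φ(0.5999)) ≈ 0.5486.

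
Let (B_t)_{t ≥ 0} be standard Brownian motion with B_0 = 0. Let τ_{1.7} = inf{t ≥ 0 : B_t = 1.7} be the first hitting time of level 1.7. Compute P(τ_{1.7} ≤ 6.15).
P(τ_{1.7} ≤ 6.15) = 2(1 − Φ(1.7/√6.15)) = 2(1 − Φ(0.6855)) ≈ 0.4930

By the reflection principle for standard BM, P(τ_b ≤ t) = 2 · P(B_t ≥ b). Since B_t ~ N(0, t), P(B_t ≥ 1.7) = 1 − Φ(1.7/√t) = 1 − Φ(1.7/√6.15) = 1 − Φ(0.6855) ≈ 0.24651. Doubling: P(τ_{1.7} ≤ 6.15) ≈ 2 · 0.24651 = 0.49302 ≈ 0.4930.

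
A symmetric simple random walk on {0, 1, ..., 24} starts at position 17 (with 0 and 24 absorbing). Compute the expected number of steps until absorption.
E[τ | X_0 = 17] = 119

Let v_k = E[τ | X_0 = k]. Boundary: v_0 = v_24 = 0. Recurrence: v_k = 1 + (v_{k-1} + v_{k+1})/2 for 1 ≤ k ≤ 23. The particular solution to v_k − (v_{k-1} + v_{k+1})/2 = 1 is v_k = −k^2. Adding homogeneous solution A + B k and matching boundaries gives v_k = k (24 − k). Substituting k = 17: v_17 = 17 · 7 = 119.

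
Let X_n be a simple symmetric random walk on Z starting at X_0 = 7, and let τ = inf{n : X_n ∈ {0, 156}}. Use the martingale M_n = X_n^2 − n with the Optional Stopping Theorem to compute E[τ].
E[τ] = 1043

M_n = X_n^2 − n is a martingale (since E[X_{n+1}^2 | F_n] = X_n^2 + 1). By OST (τ has finite mean in a bounded region), E[M_τ] = E[M_0] = X_0^2 − 0 = 7^2 = 49. Also E[M_τ] = E[X_τ^2] − E[τ]. The walk exits at 0 or 156, with P(hit 156 first) = 7/156, so E[X_τ^2] = 156^2 · 7/156 + 0 = 1092. Thus E[τ] = E[X_τ^2] − E[M_τ] = 1092 − 49 = 1043 = 7(156 − 7) = 1043.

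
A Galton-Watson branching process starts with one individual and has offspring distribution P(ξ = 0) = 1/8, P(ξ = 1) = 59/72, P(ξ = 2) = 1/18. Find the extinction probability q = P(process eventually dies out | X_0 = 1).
q = 1

Mean offspring μ = 0·1/8 + 1·59/72 + 2·1/18 = 67/72 ≤ 1. For μ ≤ 1 with offspring not concentrated at 1, the Galton-Watson process goes extinct almost surely, so q = 1.
(Algebraic check: The pgf is f(s) = 1/8 + 59/72·s + 1/18·s². The extinction probability q is the smallest fixed point of f in [0, 1]. Setting s = f(s):
  1/18·s² + (59/72 − 1)·s + 1/8 = 0
  1/18·s² − (1/8 + 1/18)·s + 1/8 = 0
which factors as (s − 1)·(1/18·s − 1/8) = 0, giving roots s = 1 and s = (1/8)/(1/18) = 9/4. Since 9/4 ≥ 1, the smallest root in [0, 1] is s = 1.)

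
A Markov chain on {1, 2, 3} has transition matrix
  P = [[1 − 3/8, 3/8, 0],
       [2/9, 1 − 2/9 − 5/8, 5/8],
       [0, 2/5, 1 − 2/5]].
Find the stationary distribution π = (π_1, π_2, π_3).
π = (256/1363, 432/1363, 675/1363)

This is a birth-death chain on three states, which satisfies detailed balance: π_1 · P_{12} = π_2 · P_{21} and π_2 · P_{23} = π_3 · P_{32}.
From π_1 · 3/8 = π_2 · 2/9: π_2/π_1 = (3/8)/(2/9) = 27/16.
From π_2 · 5/8 = π_3 · 2/5: π_3/π_2 = (5/8)/(2/5) = 25/16.
Take π_1 proportional to 1; then unnormalized π = (1, 27/16, 675/256). Normalize by dividing by the sum 1363/256:
  π = (256/1363, 432/1363, 675/1363).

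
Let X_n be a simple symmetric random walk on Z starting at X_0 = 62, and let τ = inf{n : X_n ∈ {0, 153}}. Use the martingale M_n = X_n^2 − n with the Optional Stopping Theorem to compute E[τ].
E[τ] = 5642

M_n = X_n^2 − n is a martingale (since E[X_{n+1}^2 | F_n] = X_n^2 + 1). By OST (τ has finite mean in a bounded region), E[M_τ] = E[M_0] = X_0^2 − 0 = 62^2 = 3844. Also E[M_τ] = E[X_τ^2] − E[τ]. The walk exits at 0 or 153, with P(hit 153 first) = 62/153, so E[X_τ^2] = 153^2 · 62/153 + 0 = 9486. Thus E[τ] = E[X_τ^2] − E[M_τ] = 9486 − 3844 = 5642 = 62(153 − 62) = 5642.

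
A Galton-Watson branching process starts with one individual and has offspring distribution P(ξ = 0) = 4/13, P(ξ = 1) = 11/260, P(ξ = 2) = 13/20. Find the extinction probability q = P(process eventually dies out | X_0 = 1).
q = 80/169

The pgf is f(s) = 4/13 + 11/260·s + 13/20·s². The extinction probability q is the smallest fixed point of f in [0, 1]. Setting s = f(s):
  13/20·s² + (11/260 − 1)·s + 4/13 = 0
  13/20·s² − (4/13 + 13/20)·s + 4/13 = 0
which factors as (s − 1)·(13/20·s − 4/13) = 0, giving roots s = 1 and s = (4/13)/(13/20) = 80/169.
Mean offspring μ = 11/260 + 2·13/20 = 349/260 > 1 (supercritical), so q < 1. The extinction probability is the smaller root: q = (4/13)/(13/20) = 80/169.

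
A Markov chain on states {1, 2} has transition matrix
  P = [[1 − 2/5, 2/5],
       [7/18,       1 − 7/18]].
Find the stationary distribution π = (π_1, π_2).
π_1 = 35/71, π_2 = 36/71

Solve πP = π with π_1 + π_2 = 1. From πP = π: π_1 · (1 − 2/5) + π_2 · 7/18 = π_1 ⇒ π_2 · 7/18 = π_1 · 2/5 ⇒ π_2/π_1 = (2/5)/(7/18) = 36/35. Together with π_1 + π_2 = 1:
  π_1 = (7/18)/(2/5 + 7/18) = (7/18)/(71/90) = 35/71,
  π_2 = (2/5)/(2/5 + 7/18) = (2/5)/(71/90) = 36/71.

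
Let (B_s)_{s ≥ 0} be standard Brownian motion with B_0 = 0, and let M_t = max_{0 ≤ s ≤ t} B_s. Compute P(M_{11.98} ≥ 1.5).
P(M_{11.98} ≥ 1.5) = 2·P(B_{11.98} ≥ 1.5) = 2(1 − Φ(1.5/√11.98)) ≈ 0.6647

By the reflection principle for Brownian motion, P(M_t ≥ a) = 2 · P(B_t ≥ a) for a ≥ 0. Since B_t ~ N(0, t), P(B_t ≥ 1.5) = 1 − Φ(1.5/√t) = 1 − Φ(1.5/√11.98) = 1 − Φ(0.4334). So
  P(M_{11.98} ≥ 1.5) = 2(1 − Φ(0.4334)) ≈ 0.6647.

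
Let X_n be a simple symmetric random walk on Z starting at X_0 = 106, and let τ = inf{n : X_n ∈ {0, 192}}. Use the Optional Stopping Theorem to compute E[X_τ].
E[X_τ] = 106

X_n is a martingale and τ is a bounded-mean stopping time (indeed τ is finite a.s. with bounded expectation since the walk is in a bounded region). By the OST, E[X_τ] = E[X_0] = 106. Equivalently: E[X_τ] = 192 · P(hit 192 first) + 0 · P(hit 0 first) = 192 · (106/192) = 106.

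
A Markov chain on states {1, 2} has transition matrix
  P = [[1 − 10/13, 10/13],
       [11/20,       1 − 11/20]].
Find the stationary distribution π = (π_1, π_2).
π_1 = 143/343, π_2 = 200/343

Solve πP = π with π_1 + π_2 = 1. From πP = π: π_1 · (1 − 10/13) + π_2 · 11/20 = π_1 ⇒ π_2 · 11/20 = π_1 · 10/13 ⇒ π_2/π_1 = (10/13)/(11/20) = 200/143. Together with π_1 + π_2 = 1:
  π_1 = (11/20)/(10/13 + 11/20) = (11/20)/(343/260) = 143/343,
  π_2 = (10/13)/(10/13 + 11/20) = (10/13)/(343/260) = 200/343.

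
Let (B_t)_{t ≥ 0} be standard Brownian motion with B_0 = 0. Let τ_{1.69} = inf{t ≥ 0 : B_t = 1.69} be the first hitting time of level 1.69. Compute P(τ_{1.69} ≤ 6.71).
P(τ_{1.69} ≤ 6.71) = 2(1 − Φ(1.69/√6.71)) = 2(1 − Φ(0.6524)) ≈ 0.5141

By the reflection principle for standard BM, P(τ_b ≤ t) = 2 · P(B_t ≥ b). Since B_t ~ N(0, t), P(B_t ≥ 1.69) = 1 − Φ(1.69/√t) = 1 − Φ(1.69/√6.71) = 1 − Φ(0.6524) ≈ 0.25707. Doubling: P(τ_{1.69} ≤ 6.71) ≈ 2 · 0.25707 = 0.51414 ≈ 0.5141.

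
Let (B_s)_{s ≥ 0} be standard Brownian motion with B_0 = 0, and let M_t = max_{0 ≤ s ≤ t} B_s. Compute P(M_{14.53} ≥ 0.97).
P(M_{14.53} ≥ 0.97) = 2·P(B_{14.53} ≥ 0.97) = 2(1 − Φ(0.97/√14.53)) ≈ 0.7991

By the reflection principle for Brownian motion, P(M_t ≥ a) = 2 · P(B_t ≥ a) for a ≥ 0. Since B_t ~ N(0, t), P(B_t ≥ 0.97) = 1 − Φ(0.97/√t) = 1 − Φ(0.97/√14.53) = 1 − Φ(0.2545). So
  P(M_{14.53} ≥ 0.97) = 2(1 − Φ(0.2545)) ≈ 0.7991.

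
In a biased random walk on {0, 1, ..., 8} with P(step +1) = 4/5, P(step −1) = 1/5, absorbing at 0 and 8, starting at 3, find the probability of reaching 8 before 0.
P(hit 8 before 0) = (1 − (1/4)^3) / (1 − (1/4)^8) = 21504/21845

Let u_k denote P(reach 8 before 0 | start at k). Boundary: u_0 = 0, u_8 = 1. Recurrence: u_k = 4/5·u_{k+1} + 1/5·u_{k-1} for 1 ≤ k ≤ 7. Try u_k = A + B·r^k with r = q/p = (1/5)/(4/5) = 1/4. Substitution satisfies the recurrence; boundary conditions give:
  u_k = (1 − r^k) / (1 − r^N) = (1 − (1/4)^3) / (1 − (1/4)^8) = 21504/21845.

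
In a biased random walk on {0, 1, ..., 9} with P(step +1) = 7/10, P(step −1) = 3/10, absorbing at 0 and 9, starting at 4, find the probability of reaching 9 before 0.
P(hit 9 before 0) = (1 − (3/7)^4) / (1 − (3/7)^9) = 9748060/10083481

Let u_k denote P(reach 9 before 0 | start at k). Boundary: u_0 = 0, u_9 = 1. Recurrence: u_k = 7/10·u_{k+1} + 3/10·u_{k-1} for 1 ≤ k ≤ 8. Try u_k = A + B·r^k with r = q/p = (3/10)/(7/10) = 3/7. Substitution satisfies the recurrence; boundary conditions give:
  u_k = (1 − r^k) / (1 − r^N) = (1 − (3/7)^4) / (1 − (3/7)^9) = 9748060/10083481.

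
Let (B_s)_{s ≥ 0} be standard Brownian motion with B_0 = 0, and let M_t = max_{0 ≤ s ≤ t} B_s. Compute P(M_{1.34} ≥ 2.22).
P(M_{1.34} ≥ 2.22) = 2·P(B_{1.34} ≥ 2.22) = 2(1 − Φ(2.22/√1.34)) ≈ 0.0551

By the reflection principle for Brownian motion, P(M_t ≥ a) = 2 · P(B_t ≥ a) for a ≥ 0. Since B_t ~ N(0, t), P(B_t ≥ 2.22) = 1 − Φ(2.22/√t) = 1 − Φ(2.22/√1.34) = 1 − Φ(1.9178). So
  P(M_{1.34} ≥ 2.22) = 2(1 − Φ(1.9178)) ≈ 0.0551.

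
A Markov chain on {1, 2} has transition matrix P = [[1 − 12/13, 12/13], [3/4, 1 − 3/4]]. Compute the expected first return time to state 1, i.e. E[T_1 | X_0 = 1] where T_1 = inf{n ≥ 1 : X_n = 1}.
E[T_1 | X_0 = 1] = 1/π_1 = 29/13

For an irreducible recurrent Markov chain with stationary distribution π, E[T_i | X_0 = i] = 1/π_i (Kac's formula). Here π_1 = (3/4)/(12/13 + 3/4) = (3/4)/(87/52) = 13/29, so E[T_1 | X_0 = 1] = 1/π_1 = (12/13 + 3/4)/(3/4) = (87/52)/(3/4) = 29/13.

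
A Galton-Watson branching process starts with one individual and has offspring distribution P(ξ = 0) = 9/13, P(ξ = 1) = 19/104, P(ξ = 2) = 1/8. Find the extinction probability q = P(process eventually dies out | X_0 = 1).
q = 1

Mean offspring μ = 0·9/13 + 1·19/104 + 2·1/8 = 45/104 ≤ 1. For μ ≤ 1 with offspring not concentrated at 1, the Galton-Watson process goes extinct almost surely, so q = 1.
(Algebraic check: The pgf is f(s) = 9/13 + 19/104·s + 1/8·s². The extinction probability q is the smallest fixed point of f in [0, 1]. Setting s = f(s):
  1/8·s² + (19/104 − 1)·s + 9/13 = 0
  1/8·s² − (9/13 + 1/8)·s + 9/13 = 0
which factors as (s − 1)·(1/8·s − 9/13) = 0, giving roots s = 1 and s = (9/13)/(1/8) = 72/13. Since 72/13 ≥ 1, the smallest root in [0, 1] is s = 1.)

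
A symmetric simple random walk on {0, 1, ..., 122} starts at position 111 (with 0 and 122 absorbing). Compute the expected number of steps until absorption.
E[τ | X_0 = 111] = 1221

Let v_k = E[τ | X_0 = k]. Boundary: v_0 = v_122 = 0. Recurrence: v_k = 1 + (v_{k-1} + v_{k+1})/2 for 1 ≤ k ≤ 121. The particular solution to v_k − (v_{k-1} + v_{k+1})/2 = 1 is v_k = −k^2. Adding homogeneous solution A + B k and matching boundaries gives v_k = k (122 − k). Substituting k = 111: v_111 = 111 · 11 = 1221.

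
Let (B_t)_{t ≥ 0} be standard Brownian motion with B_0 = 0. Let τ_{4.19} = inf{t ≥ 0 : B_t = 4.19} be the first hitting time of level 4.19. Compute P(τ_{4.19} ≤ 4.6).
P(τ_{4.19} ≤ 4.6) = 2(1 − Φ(4.19/√4.6)) = 2(1 − Φ(1.9536)) ≈ 0.0507

By the reflection principle for standard BM, P(τ_b ≤ t) = 2 · P(B_t ≥ b). Since B_t ~ N(0, t), P(B_t ≥ 4.19) = 1 − Φ(4.19/√t) = 1 − Φ(4.19/√4.6) = 1 − Φ(1.9536) ≈ 0.02537. Doubling: P(τ_{4.19} ≤ 4.6) ≈ 2 · 0.02537 = 0.05074 ≈ 0.0507.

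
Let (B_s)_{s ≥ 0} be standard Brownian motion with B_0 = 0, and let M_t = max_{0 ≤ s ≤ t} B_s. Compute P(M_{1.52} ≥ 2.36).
P(M_{1.52} ≥ 2.36) = 2·P(B_{1.52} ≥ 2.36) = 2(1 − Φ(2.36/√1.52)) ≈ 0.0556

By the reflection principle for Brownian motion, P(M_t ≥ a) = 2 · P(B_t ≥ a) for a ≥ 0. Since B_t ~ N(0, t), P(B_t ≥ 2.36) = 1 − Φ(2.36/√t) = 1 − Φ(2.36/√1.52) = 1 − Φ(1.9142). So
  P(M_{1.52} ≥ 2.36) = 2(1 − Φ(1.9142)) ≈ 0.0556.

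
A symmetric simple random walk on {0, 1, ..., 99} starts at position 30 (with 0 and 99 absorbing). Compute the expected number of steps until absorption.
E[τ | X_0 = 30] = 2070

Let v_k = E[τ | X_0 = k]. Boundary: v_0 = v_99 = 0. Recurrence: v_k = 1 + (v_{k-1} + v_{k+1})/2 for 1 ≤ k ≤ 98. The particular solution to v_k − (v_{k-1} + v_{k+1})/2 = 1 is v_k = −k^2. Adding homogeneous solution A + B k and matching boundaries gives v_k = k (99 − k). Substituting k = 30: v_30 = 30 · 69 = 2070.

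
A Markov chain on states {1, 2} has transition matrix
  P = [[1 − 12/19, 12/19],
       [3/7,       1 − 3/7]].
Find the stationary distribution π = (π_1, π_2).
π_1 = 19/47, π_2 = 28/47

Solve πP = π with π_1 + π_2 = 1. From πP = π: π_1 · (1 − 12/19) + π_2 · 3/7 = π_1 ⇒ π_2 · 3/7 = π_1 · 12/19 ⇒ π_2/π_1 = (12/19)/(3/7) = 28/19. Together with π_1 + π_2 = 1:
  π_1 = (3/7)/(12/19 + 3/7) = (3/7)/(141/133) = 19/47,
  π_2 = (12/19)/(12/19 + 3/7) = (12/19)/(141/133) = 28/47.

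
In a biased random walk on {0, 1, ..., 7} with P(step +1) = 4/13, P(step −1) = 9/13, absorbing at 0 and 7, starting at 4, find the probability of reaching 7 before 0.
P(hit 7 before 0) = (1 − (9/4)^4) / (1 − (9/4)^7) = 80704/953317

Let u_k denote P(reach 7 before 0 | start at k). Boundary: u_0 = 0, u_7 = 1. Recurrence: u_k = 4/13·u_{k+1} + 9/13·u_{k-1} for 1 ≤ k ≤ 6. Try u_k = A + B·r^k with r = q/p = (9/13)/(4/13) = 9/4. Substitution satisfies the recurrence; boundary conditions give:
  u_k = (1 − r^k) / (1 − r^N) = (1 − (9/4)^4) / (1 − (9/4)^7) = 80704/953317.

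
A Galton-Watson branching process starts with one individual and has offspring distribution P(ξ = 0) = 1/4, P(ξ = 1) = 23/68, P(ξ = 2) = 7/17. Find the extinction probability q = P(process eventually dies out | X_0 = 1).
q = 17/28

The pgf is f(s) = 1/4 + 23/68·s + 7/17·s². The extinction probability q is the smallest fixed point of f in [0, 1]. Setting s = f(s):
  7/17·s² + (23/68 − 1)·s + 1/4 = 0
  7/17·s² − (1/4 + 7/17)·s + 1/4 = 0
which factors as (s − 1)·(7/17·s − 1/4) = 0, giving roots s = 1 and s = (1/4)/(7/17) = 17/28.
Mean offspring μ = 23/68 + 2·7/17 = 79/68 > 1 (supercritical), so q < 1. The extinction probability is the smaller root: q = (1/4)/(7/17) = 17/28.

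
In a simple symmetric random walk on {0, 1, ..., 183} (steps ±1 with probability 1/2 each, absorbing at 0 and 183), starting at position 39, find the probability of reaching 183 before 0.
P(hit 183 before 0) = 39/183 = 13/61

Let u_k = P(hit 183 before 0 | start at k). Then u_0 = 0, u_183 = 1, and u_k = u_{k-1}/2 + u_{k+1}/2 for 1 ≤ k ≤ 182. This harmonic recurrence is solved by u_k = k/183, giving u_39 = 39/183 = 13/61.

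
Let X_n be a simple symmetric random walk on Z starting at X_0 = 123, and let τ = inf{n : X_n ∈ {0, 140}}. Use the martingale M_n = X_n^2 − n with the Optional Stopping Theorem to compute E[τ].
E[τ] = 2091

M_n = X_n^2 − n is a martingale (since E[X_{n+1}^2 | F_n] = X_n^2 + 1). By OST (τ has finite mean in a bounded region), E[M_τ] = E[M_0] = X_0^2 − 0 = 123^2 = 15129. Also E[M_τ] = E[X_τ^2] − E[τ]. The walk exits at 0 or 140, with P(hit 140 first) = 123/140, so E[X_τ^2] = 140^2 · 123/140 + 0 = 17220. Thus E[τ] = E[X_τ^2] − E[M_τ] = 17220 − 15129 = 2091 = 123(140 − 123) = 2091.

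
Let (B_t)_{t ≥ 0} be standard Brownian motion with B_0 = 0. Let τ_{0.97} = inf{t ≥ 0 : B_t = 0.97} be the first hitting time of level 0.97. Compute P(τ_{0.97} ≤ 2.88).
P(τ_{0.97} ≤ 2.88) = 2(1 − Φ(0.97/√2.88)) = 2(1 − Φ(0.5716)) ≈ 0.5676

By the reflection principle for standard BM, P(τ_b ≤ t) = 2 · P(B_t ≥ b). Since B_t ~ N(0, t), P(B_t ≥ 0.97) = 1 − Φ(0.97/√t) = 1 − Φ(0.97/√2.88) = 1 − Φ(0.5716) ≈ 0.28380. Doubling: P(τ_{0.97} ≤ 2.88) ≈ 2 · 0.28380 = 0.56760 ≈ 0.5676.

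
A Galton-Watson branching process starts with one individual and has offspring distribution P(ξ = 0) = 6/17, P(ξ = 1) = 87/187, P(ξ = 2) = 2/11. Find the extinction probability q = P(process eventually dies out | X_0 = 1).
q = 1

Mean offspring μ = 0·6/17 + 1·87/187 + 2·2/11 = 155/187 ≤ 1. For μ ≤ 1 with offspring not concentrated at 1, the Galton-Watson process goes extinct almost surely, so q = 1.
(Algebraic check: The pgf is f(s) = 6/17 + 87/187·s + 2/11·s². The extinction probability q is the smallest fixed point of f in [0, 1]. Setting s = f(s):
  2/11·s² + (87/187 − 1)·s + 6/17 = 0
  2/11·s² − (6/17 + 2/11)·s + 6/17 = 0
which factors as (s − 1)·(2/11·s − 6/17) = 0, giving roots s = 1 and s = (6/17)/(2/11) = 33/17. Since 33/17 ≥ 1, the smallest root in [0, 1] is s = 1.)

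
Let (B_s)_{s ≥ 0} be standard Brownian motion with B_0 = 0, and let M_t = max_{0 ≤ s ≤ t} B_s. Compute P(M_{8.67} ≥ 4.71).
P(M_{8.67} ≥ 4.71) = 2·P(B_{8.67} ≥ 4.71) = 2(1 − Φ(4.71/√8.67)) ≈ 0.1097

By the reflection principle for Brownian motion, P(M_t ≥ a) = 2 · P(B_t ≥ a) for a ≥ 0. Since B_t ~ N(0, t), P(B_t ≥ 4.71) = 1 − Φ(4.71/√t) = 1 − Φ(4.71/√8.67) = 1 − Φ(1.5996). So
  P(M_{8.67} ≥ 4.71) = 2(1 − Φ(1.5996)) ≈ 0.1097.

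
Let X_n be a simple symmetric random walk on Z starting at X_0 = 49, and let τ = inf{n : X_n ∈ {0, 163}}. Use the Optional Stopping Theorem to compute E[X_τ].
E[X_τ] = 49

X_n is a martingale and τ is a bounded-mean stopping time (indeed τ is finite a.s. with bounded expectation since the walk is in a bounded region). By the OST, E[X_τ] = E[X_0] = 49. Equivalently: E[X_τ] = 163 · P(hit 163 first) + 0 · P(hit 0 first) = 163 · (49/163) = 49.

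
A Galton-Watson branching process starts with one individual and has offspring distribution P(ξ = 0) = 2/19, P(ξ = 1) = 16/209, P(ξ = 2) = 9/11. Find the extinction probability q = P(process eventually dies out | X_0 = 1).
q = 22/171

The pgf is f(s) = 2/19 + 16/209·s + 9/11·s². The extinction probability q is the smallest fixed point of f in [0, 1]. Setting s = f(s):
  9/11·s² + (16/209 − 1)·s + 2/19 = 0
  9/11·s² − (2/19 + 9/11)·s + 2/19 = 0
which factors as (s − 1)·(9/11·s − 2/19) = 0, giving roots s = 1 and s = (2/19)/(9/11) = 22/171.
Mean offspring μ = 16/209 + 2·9/11 = 358/209 > 1 (supercritical), so q < 1. The extinction probability is the smaller root: q = (2/19)/(9/11) = 22/171.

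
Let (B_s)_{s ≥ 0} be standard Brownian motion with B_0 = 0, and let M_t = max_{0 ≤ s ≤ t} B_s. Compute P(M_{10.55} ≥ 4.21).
P(M_{10.55} ≥ 4.21) = 2·P(B_{10.55} ≥ 4.21) = 2(1 − Φ(4.21/√10.55)) ≈ 0.1949

By the reflection principle for Brownian motion, P(M_t ≥ a) = 2 · P(B_t ≥ a) for a ≥ 0. Since B_t ~ N(0, t), P(B_t ≥ 4.21) = 1 − Φ(4.21/√t) = 1 − Φ(4.21/√10.55) = 1 − Φ(1.2962). So
  P(M_{10.55} ≥ 4.21) = 2(1 − Φ(1.2962)) ≈ 0.1949.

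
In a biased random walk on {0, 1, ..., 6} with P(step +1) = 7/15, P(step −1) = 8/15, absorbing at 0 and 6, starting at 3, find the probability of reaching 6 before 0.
P(hit 6 before 0) = (1 − (8/7)^3) / (1 − (8/7)^6) = 343/855

Let u_k denote P(reach 6 before 0 | start at k). Boundary: u_0 = 0, u_6 = 1. Recurrence: u_k = 7/15·u_{k+1} + 8/15·u_{k-1} for 1 ≤ k ≤ 5. Try u_k = A + B·r^k with r = q/p = (8/15)/(7/15) = 8/7. Substitution satisfies the recurrence; boundary conditions give:
  u_k = (1 − r^k) / (1 − r^N) = (1 − (8/7)^3) / (1 − (8/7)^6) = 343/855.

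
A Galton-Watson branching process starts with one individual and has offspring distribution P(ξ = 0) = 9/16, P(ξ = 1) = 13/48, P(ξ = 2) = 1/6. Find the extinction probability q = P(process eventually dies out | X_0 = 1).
q = 1

Mean offspring μ = 0·9/16 + 1·13/48 + 2·1/6 = 29/48 ≤ 1. For μ ≤ 1 with offspring not concentrated at 1, the Galton-Watson process goes extinct almost surely, so q = 1.
(Algebraic check: The pgf is f(s) = 9/16 + 13/48·s + 1/6·s². The extinction probability q is the smallest fixed point of f in [0, 1]. Setting s = f(s):
  1/6·s² + (13/48 − 1)·s + 9/16 = 0
  1/6·s² − (9/16 + 1/6)·s + 9/16 = 0
which factors as (s − 1)·(1/6·s − 9/16) = 0, giving roots s = 1 and s = (9/16)/(1/6) = 27/8. Since 27/8 ≥ 1, the smallest root in [0, 1] is s = 1.)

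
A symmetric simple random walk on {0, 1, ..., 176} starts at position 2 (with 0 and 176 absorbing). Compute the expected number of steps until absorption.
E[τ | X_0 = 2] = 348

Let v_k = E[τ | X_0 = k]. Boundary: v_0 = v_176 = 0. Recurrence: v_k = 1 + (v_{k-1} + v_{k+1})/2 for 1 ≤ k ≤ 175. The particular solution to v_k − (v_{k-1} + v_{k+1})/2 = 1 is v_k = −k^2. Adding homogeneous solution A + B k and matching boundaries gives v_k = k (176 − k). Substituting k = 2: v_2 = 2 · 174 = 348.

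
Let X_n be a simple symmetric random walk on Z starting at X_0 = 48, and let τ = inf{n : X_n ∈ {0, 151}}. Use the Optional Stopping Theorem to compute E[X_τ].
E[X_τ] = 48

X_n is a martingale and τ is a bounded-mean stopping time (indeed τ is finite a.s. with bounded expectation since the walk is in a bounded region). By the OST, E[X_τ] = E[X_0] = 48. Equivalently: E[X_τ] = 151 · P(hit 151 first) + 0 · P(hit 0 first) = 151 · (48/151) = 48.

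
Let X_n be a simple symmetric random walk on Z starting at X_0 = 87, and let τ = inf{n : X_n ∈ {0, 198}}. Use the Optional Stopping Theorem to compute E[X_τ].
E[X_τ] = 87

X_n is a martingale and τ is a bounded-mean stopping time (indeed τ is finite a.s. with bounded expectation since the walk is in a bounded region). By the OST, E[X_τ] = E[X_0] = 87. Equivalently: E[X_τ] = 198 · P(hit 198 first) + 0 · P(hit 0 first) = 198 · (87/198) = 87.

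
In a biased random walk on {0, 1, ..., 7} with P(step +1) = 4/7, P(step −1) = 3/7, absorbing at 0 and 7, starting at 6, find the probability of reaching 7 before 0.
P(hit 7 before 0) = (1 − (3/4)^6) / (1 − (3/4)^7) = 13468/14197

Let u_k denote P(reach 7 before 0 | start at k). Boundary: u_0 = 0, u_7 = 1. Recurrence: u_k = 4/7·u_{k+1} + 3/7·u_{k-1} for 1 ≤ k ≤ 6. Try u_k = A + B·r^k with r = q/p = (3/7)/(4/7) = 3/4. Substitution satisfies the recurrence; boundary conditions give:
  u_k = (1 − r^k) / (1 − r^N) = (1 − (3/4)^6) / (1 − (3/4)^7) = 13468/14197.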